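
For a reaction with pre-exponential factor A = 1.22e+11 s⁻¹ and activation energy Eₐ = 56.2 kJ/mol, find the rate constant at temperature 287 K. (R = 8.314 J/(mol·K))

7.20e+00 s⁻¹

Step 1: Use the Arrhenius equation: k = A × exp(-Eₐ/RT)
Step 2: Convert Eₐ to J/mol: 56.2 kJ/mol = 56200 J/mol
Step 3: Calculate the exponent: -Eₐ/(RT) = -56200/(8.314 × 287) = -23.55290
Step 4: k = 1.22e+11 × exp(-23.55290)
Step 5: k = 1.22e+11 × 5.90344e-11 = 7.2022e+00 s⁻¹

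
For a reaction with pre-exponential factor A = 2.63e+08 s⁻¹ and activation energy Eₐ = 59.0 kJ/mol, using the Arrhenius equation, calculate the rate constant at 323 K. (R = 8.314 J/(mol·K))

7.56e-02 s⁻¹

Step 1: Use the Arrhenius equation: k = A × exp(-Eₐ/RT)
Step 2: Convert Eₐ to J/mol: 59.0 kJ/mol = 59000 J/mol
Step 3: Calculate the exponent: -Eₐ/(RT) = -59000/(8.314 × 323) = -21.97048
Step 4: k = 2.63e+08 × exp(-21.97048)
Step 5: k = 2.63e+08 × 2.87304e-10 = 7.5561e-02 s⁻¹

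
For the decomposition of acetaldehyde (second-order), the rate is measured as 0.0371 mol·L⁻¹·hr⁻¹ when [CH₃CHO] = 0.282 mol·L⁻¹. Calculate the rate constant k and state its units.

0.4665 (mol·L⁻¹)⁻¹·hr⁻¹

Step 1: rate = k[CH₃CHO]^2, so k = rate / [CH₃CHO]^2.
Step 2: k = 0.0371 / (0.282)^2 = 0.0371 / 0.07952.
Step 3: k = 0.4665 (mol·L⁻¹)⁻¹·hr⁻¹.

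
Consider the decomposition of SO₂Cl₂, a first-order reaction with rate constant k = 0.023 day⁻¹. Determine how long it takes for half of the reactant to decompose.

30.14 day

Step 1: For a first-order reaction, t₁/₂ = ln(2)/k
Step 2: t₁/₂ = ln(2)/0.023
Step 3: t₁/₂ = 0.6931/0.023 = 30.14 day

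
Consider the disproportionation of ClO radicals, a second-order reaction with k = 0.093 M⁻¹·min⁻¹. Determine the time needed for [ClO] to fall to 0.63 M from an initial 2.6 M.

12.93 min

Step 1: For second-order: t = (1/[ClO] - 1/[ClO]₀)/k
Step 2: t = (1/0.63 - 1/2.6)/0.093
Step 3: t = (1.587 - 0.3846)/0.093
Step 4: t = 1.203/0.093 = 12.93 min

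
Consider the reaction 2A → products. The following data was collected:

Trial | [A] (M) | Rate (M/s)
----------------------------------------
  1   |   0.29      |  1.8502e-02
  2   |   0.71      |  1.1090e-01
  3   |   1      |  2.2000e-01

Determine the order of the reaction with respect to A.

second order (2)

Step 1: Compare trials to find order n where rate₂/rate₁ = ([A]₂/[A]₁)^n
Step 2: rate₂/rate₁ = 1.1090e-01/1.8502e-02 = 5.994
Step 3: [A]₂/[A]₁ = 0.71/0.29 = 2.448
Step 4: n = ln(5.994)/ln(2.448) = 2.00 ≈ 2
Step 5: The reaction is second order in A.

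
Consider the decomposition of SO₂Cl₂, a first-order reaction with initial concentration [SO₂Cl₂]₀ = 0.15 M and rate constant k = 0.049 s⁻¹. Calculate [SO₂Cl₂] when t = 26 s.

0.04196 M

Step 1: For a first-order reaction: [SO₂Cl₂] = [SO₂Cl₂]₀ × e^(-kt)
Step 2: [SO₂Cl₂] = 0.15 × e^(-0.049 × 26)
Step 3: [SO₂Cl₂] = 0.15 × e^(-1.274)
Step 4: [SO₂Cl₂] = 0.15 × 0.279711 = 0.04196 M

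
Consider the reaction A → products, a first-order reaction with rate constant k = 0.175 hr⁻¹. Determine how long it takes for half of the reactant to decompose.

3.961 hr

Step 1: For a first-order reaction, t₁/₂ = ln(2)/k
Step 2: t₁/₂ = ln(2)/0.175
Step 3: t₁/₂ = 0.6931/0.175 = 3.961 hr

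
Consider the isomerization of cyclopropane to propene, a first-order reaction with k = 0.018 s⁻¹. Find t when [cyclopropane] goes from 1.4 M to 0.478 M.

59.7 s

Step 1: For first-order: t = ln([cyclopropane]₀/[cyclopropane])/k
Step 2: t = ln(1.4/0.478)/0.018
Step 3: t = ln(2.929)/0.018
Step 4: t = 1.075/0.018 = 59.7 s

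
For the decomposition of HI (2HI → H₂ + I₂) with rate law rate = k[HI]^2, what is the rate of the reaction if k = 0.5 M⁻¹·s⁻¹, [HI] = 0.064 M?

0.002048 M/s

Step 1: Identify the rate law: rate = k[HI]^2
Step 2: Substitute values: rate = 0.5 × (0.064)^2
Step 3: Calculate: rate = 0.5 × 0.004096 = 0.002048 M/s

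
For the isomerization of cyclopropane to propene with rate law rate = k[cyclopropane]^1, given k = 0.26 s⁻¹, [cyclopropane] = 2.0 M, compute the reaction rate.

0.52 M/s

Step 1: Identify the rate law: rate = k[cyclopropane]^1
Step 2: Substitute values: rate = 0.26 × (2.0)^1
Step 3: Calculate: rate = 0.26 × 2 = 0.52 M/s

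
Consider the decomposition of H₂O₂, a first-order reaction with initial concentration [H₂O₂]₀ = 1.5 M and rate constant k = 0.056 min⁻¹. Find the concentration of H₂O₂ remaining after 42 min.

0.1428 M

Step 1: For a first-order reaction: [H₂O₂] = [H₂O₂]₀ × e^(-kt)
Step 2: [H₂O₂] = 1.5 × e^(-0.056 × 42)
Step 3: [H₂O₂] = 1.5 × e^(-2.352)
Step 4: [H₂O₂] = 1.5 × 0.0951786 = 0.1428 M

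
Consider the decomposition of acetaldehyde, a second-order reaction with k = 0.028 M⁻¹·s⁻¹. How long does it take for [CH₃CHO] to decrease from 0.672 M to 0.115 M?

257.4 s

Step 1: For second-order: t = (1/[CH₃CHO] - 1/[CH₃CHO]₀)/k
Step 2: t = (1/0.115 - 1/0.672)/0.028
Step 3: t = (8.696 - 1.488)/0.028
Step 4: t = 7.208/0.028 = 257.4 s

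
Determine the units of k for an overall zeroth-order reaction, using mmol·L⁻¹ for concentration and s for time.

mmol·L⁻¹·s⁻¹

Step 1: For overall order n, rate = k × (concentration)^n.
Step 2: Rate has units mmol·L⁻¹·s⁻¹; concentration term has units (mmol·L⁻¹)^0.
Step 3: k = rate / (concentration)^n, so units of k = (mmol·L⁻¹)^(1-0)·s⁻¹ = mmol·L⁻¹·s⁻¹.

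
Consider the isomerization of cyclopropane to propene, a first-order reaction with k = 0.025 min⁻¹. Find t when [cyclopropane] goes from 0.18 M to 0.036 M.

64.38 min

Step 1: For first-order: t = ln([cyclopropane]₀/[cyclopropane])/k
Step 2: t = ln(0.18/0.036)/0.025
Step 3: t = ln(5)/0.025
Step 4: t = 1.609/0.025 = 64.38 min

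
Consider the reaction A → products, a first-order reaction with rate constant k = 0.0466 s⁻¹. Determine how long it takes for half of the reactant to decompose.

14.87 s

Step 1: For a first-order reaction, t₁/₂ = ln(2)/k
Step 2: t₁/₂ = ln(2)/0.0466
Step 3: t₁/₂ = 0.6931/0.0466 = 14.87 s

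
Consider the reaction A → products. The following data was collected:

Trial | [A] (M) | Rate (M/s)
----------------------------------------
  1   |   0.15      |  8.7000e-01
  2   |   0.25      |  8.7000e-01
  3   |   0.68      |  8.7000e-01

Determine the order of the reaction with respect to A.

zeroth order (0)

Step 1: Compare trials - when concentration changes, rate stays constant.
Step 2: rate₂/rate₁ = 8.7000e-01/8.7000e-01 = 1
Step 3: [A]₂/[A]₁ = 0.25/0.15 = 1.667
Step 4: Since rate ratio ≈ (conc ratio)^0, the reaction is zeroth order.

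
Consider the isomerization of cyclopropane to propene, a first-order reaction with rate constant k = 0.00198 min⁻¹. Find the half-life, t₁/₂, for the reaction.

350.1 min

Step 1: For a first-order reaction, t₁/₂ = ln(2)/k
Step 2: t₁/₂ = ln(2)/0.00198
Step 3: t₁/₂ = 0.6931/0.00198 = 350.1 min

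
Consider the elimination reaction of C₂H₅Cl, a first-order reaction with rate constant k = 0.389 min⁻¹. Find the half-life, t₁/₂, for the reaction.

1.782 min

Step 1: For a first-order reaction, t₁/₂ = ln(2)/k
Step 2: t₁/₂ = ln(2)/0.389
Step 3: t₁/₂ = 0.6931/0.389 = 1.782 min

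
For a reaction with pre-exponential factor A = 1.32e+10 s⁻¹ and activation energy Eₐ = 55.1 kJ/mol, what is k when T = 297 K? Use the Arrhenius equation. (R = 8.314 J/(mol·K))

2.69e+00 s⁻¹

Step 1: Use the Arrhenius equation: k = A × exp(-Eₐ/RT)
Step 2: Convert Eₐ to J/mol: 55.1 kJ/mol = 55100 J/mol
Step 3: Calculate the exponent: -Eₐ/(RT) = -55100/(8.314 × 297) = -22.31440
Step 4: k = 1.32e+10 × exp(-22.31440)
Step 5: k = 1.32e+10 × 2.03694e-10 = 2.6888e+00 s⁻¹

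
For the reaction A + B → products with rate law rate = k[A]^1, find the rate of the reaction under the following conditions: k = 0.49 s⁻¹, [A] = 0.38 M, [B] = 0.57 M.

0.1862 M/s

Step 1: The rate law is rate = k[A]^1
Step 2: Note that the rate does not depend on [B] (zero order in B).
Step 3: rate = 0.49 × (0.38)^1 = 0.1862 M/s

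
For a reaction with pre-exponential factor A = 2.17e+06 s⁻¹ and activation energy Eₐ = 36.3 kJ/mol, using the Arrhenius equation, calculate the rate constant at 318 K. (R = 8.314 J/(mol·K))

2.36e+00 s⁻¹

Step 1: Use the Arrhenius equation: k = A × exp(-Eₐ/RT)
Step 2: Convert Eₐ to J/mol: 36.3 kJ/mol = 36300 J/mol
Step 3: Calculate the exponent: -Eₐ/(RT) = -36300/(8.314 × 318) = -13.72997
Step 4: k = 2.17e+06 × exp(-13.72997)
Step 5: k = 2.17e+06 × 1.08931e-06 = 2.3638e+00 s⁻¹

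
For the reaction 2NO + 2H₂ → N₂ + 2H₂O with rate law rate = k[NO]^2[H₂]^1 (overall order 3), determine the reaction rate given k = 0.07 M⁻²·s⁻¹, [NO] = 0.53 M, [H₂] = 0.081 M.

0.001593 M/s

Step 1: The rate law is rate = k[NO]^2[H₂]^1, overall order = 2+1 = 3
Step 2: Substitute values: rate = 0.07 × (0.53)^2 × (0.081)^1
Step 3: rate = 0.07 × 0.2809 × 0.081 = 0.0015927 M/s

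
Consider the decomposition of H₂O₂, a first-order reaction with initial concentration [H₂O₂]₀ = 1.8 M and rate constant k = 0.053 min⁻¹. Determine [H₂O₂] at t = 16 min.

0.7709 M

Step 1: For a first-order reaction: [H₂O₂] = [H₂O₂]₀ × e^(-kt)
Step 2: [H₂O₂] = 1.8 × e^(-0.053 × 16)
Step 3: [H₂O₂] = 1.8 × e^(-0.848)
Step 4: [H₂O₂] = 1.8 × 0.428271 = 0.7709 M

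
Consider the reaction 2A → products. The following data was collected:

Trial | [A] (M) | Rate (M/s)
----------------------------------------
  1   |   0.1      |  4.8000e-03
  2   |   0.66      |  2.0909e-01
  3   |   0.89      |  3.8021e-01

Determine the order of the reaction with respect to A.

second order (2)

Step 1: Compare trials to find order n where rate₂/rate₁ = ([A]₂/[A]₁)^n
Step 2: rate₂/rate₁ = 2.0909e-01/4.8000e-03 = 43.56
Step 3: [A]₂/[A]₁ = 0.66/0.1 = 6.6
Step 4: n = ln(43.56)/ln(6.6) = 2.00 ≈ 2
Step 5: The reaction is second order in A.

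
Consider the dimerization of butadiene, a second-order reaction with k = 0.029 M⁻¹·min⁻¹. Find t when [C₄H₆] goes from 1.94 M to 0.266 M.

111.9 min

Step 1: For second-order: t = (1/[C₄H₆] - 1/[C₄H₆]₀)/k
Step 2: t = (1/0.266 - 1/1.94)/0.029
Step 3: t = (3.759 - 0.5155)/0.029
Step 4: t = 3.244/0.029 = 111.9 min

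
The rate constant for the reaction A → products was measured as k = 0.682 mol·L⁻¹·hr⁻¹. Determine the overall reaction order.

zeroth order (0)

Step 1: The units of k for an nth-order reaction are (concentration)^(1-n)·(time)⁻¹.
Step 2: Here k has units mol·L⁻¹·hr⁻¹, so the concentration exponent is 1.
Step 3: 1 - n = 1 ⇒ n = 0. The reaction is zeroth order.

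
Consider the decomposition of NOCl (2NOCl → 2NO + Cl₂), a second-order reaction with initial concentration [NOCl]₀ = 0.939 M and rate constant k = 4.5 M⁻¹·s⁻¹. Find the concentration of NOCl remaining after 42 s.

0.005261 M

Step 1: For a second-order reaction: 1/[NOCl] = 1/[NOCl]₀ + kt
Step 2: 1/[NOCl] = 1/0.939 + 4.5 × 42
Step 3: 1/[NOCl] = 1.065 + 189 = 190.1
Step 4: [NOCl] = 1/190.1 = 0.005261 M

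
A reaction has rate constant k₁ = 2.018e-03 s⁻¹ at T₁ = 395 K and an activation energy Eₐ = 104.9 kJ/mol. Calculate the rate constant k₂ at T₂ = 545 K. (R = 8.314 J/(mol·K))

1.327e+01 s⁻¹

Step 1: Use the two-temperature Arrhenius form: ln(k₂/k₁) = -Eₐ/R × (1/T₂ - 1/T₁)
Step 2: Convert Eₐ to J/mol: 104.9 kJ/mol = 104900 J/mol
Step 3: 1/T₂ - 1/T₁ = 1/545 - 1/395 = -6.967832e-04 K⁻¹
Step 4: ln(k₂/k₁) = -104900/8.314 × -6.967832e-04 = 8.79150
Step 5: k₂ = k₁ × exp(8.79150) = 2.018e-03 × 6.57809e+03 = 1.327e+01 s⁻¹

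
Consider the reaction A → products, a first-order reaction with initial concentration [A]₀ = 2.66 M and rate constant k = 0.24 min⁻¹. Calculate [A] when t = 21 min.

0.01722 M

Step 1: For a first-order reaction: [A] = [A]₀ × e^(-kt)
Step 2: [A] = 2.66 × e^(-0.24 × 21)
Step 3: [A] = 2.66 × e^(-5.04)
Step 4: [A] = 2.66 × 0.00647375 = 0.01722 M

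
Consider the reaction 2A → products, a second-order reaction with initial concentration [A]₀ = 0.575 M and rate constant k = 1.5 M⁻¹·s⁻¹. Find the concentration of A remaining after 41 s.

0.01581 M

Step 1: For a second-order reaction: 1/[A] = 1/[A]₀ + kt
Step 2: 1/[A] = 1/0.575 + 1.5 × 41
Step 3: 1/[A] = 1.739 + 61.5 = 63.24
Step 4: [A] = 1/63.24 = 0.01581 M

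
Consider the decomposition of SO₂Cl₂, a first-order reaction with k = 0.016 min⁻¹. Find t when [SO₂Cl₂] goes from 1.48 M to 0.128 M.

153 min

Step 1: For first-order: t = ln([SO₂Cl₂]₀/[SO₂Cl₂])/k
Step 2: t = ln(1.48/0.128)/0.016
Step 3: t = ln(11.56)/0.016
Step 4: t = 2.448/0.016 = 153 min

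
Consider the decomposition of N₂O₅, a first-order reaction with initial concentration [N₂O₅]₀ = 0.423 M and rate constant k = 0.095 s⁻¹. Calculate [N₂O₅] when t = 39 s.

0.01041 M

Step 1: For a first-order reaction: [N₂O₅] = [N₂O₅]₀ × e^(-kt)
Step 2: [N₂O₅] = 0.423 × e^(-0.095 × 39)
Step 3: [N₂O₅] = 0.423 × e^(-3.705)
Step 4: [N₂O₅] = 0.423 × 0.0246002 = 0.01041 M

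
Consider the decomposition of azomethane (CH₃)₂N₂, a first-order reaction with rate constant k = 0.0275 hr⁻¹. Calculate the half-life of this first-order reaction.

25.21 hr

Step 1: For a first-order reaction, t₁/₂ = ln(2)/k
Step 2: t₁/₂ = ln(2)/0.0275
Step 3: t₁/₂ = 0.6931/0.0275 = 25.21 hr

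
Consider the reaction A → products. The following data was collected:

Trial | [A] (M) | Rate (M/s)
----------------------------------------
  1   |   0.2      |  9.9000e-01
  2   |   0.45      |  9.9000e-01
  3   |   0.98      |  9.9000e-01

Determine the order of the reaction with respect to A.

zeroth order (0)

Step 1: Compare trials - when concentration changes, rate stays constant.
Step 2: rate₂/rate₁ = 9.9000e-01/9.9000e-01 = 1
Step 3: [A]₂/[A]₁ = 0.45/0.2 = 2.25
Step 4: Since rate ratio ≈ (conc ratio)^0, the reaction is zeroth order.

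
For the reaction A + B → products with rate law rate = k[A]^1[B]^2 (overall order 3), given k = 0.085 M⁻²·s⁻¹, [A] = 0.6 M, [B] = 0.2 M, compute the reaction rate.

0.00204 M/s

Step 1: The rate law is rate = k[A]^1[B]^2, overall order = 1+2 = 3
Step 2: Substitute values: rate = 0.085 × (0.6)^1 × (0.2)^2
Step 3: rate = 0.085 × 0.6 × 0.04 = 0.00204 M/s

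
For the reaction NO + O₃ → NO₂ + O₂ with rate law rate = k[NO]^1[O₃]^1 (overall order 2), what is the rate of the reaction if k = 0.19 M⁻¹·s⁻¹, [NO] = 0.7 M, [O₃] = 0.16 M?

0.02128 M/s

Step 1: The rate law is rate = k[NO]^1[O₃]^1, overall order = 1+1 = 2
Step 2: Substitute values: rate = 0.19 × (0.7)^1 × (0.16)^1
Step 3: rate = 0.19 × 0.7 × 0.16 = 0.02128 M/s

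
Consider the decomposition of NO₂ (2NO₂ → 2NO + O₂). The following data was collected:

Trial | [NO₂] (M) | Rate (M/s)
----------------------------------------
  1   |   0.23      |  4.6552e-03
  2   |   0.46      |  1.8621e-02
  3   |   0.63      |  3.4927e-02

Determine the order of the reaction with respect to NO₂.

second order (2)

Step 1: Compare trials to find order n where rate₂/rate₁ = ([NO₂]₂/[NO₂]₁)^n
Step 2: rate₂/rate₁ = 1.8621e-02/4.6552e-03 = 4
Step 3: [NO₂]₂/[NO₂]₁ = 0.46/0.23 = 2
Step 4: n = ln(4)/ln(2) = 2.00 ≈ 2
Step 5: The reaction is second order in NO₂.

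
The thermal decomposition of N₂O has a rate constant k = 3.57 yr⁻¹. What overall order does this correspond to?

first order (1)

Step 1: The units of k for an nth-order reaction are (concentration)^(1-n)·(time)⁻¹.
Step 2: Here k has units yr⁻¹, so the concentration exponent is 0.
Step 3: 1 - n = 0 ⇒ n = 1. The reaction is first order.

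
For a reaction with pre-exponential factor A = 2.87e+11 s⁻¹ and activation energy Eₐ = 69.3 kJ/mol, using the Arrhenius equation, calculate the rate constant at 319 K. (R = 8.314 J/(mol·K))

1.29e+00 s⁻¹

Step 1: Use the Arrhenius equation: k = A × exp(-Eₐ/RT)
Step 2: Convert Eₐ to J/mol: 69.3 kJ/mol = 69300 J/mol
Step 3: Calculate the exponent: -Eₐ/(RT) = -69300/(8.314 × 319) = -26.12959
Step 4: k = 2.87e+11 × exp(-26.12959)
Step 5: k = 2.87e+11 × 4.48811e-12 = 1.2881e+00 s⁻¹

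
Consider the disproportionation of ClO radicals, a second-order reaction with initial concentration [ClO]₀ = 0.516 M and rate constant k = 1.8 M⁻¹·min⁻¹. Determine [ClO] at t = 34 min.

0.01584 M

Step 1: For a second-order reaction: 1/[ClO] = 1/[ClO]₀ + kt
Step 2: 1/[ClO] = 1/0.516 + 1.8 × 34
Step 3: 1/[ClO] = 1.938 + 61.2 = 63.14
Step 4: [ClO] = 1/63.14 = 0.01584 M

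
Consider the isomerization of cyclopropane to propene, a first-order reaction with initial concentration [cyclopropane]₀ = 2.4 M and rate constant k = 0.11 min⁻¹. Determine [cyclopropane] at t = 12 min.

0.6411 M

Step 1: For a first-order reaction: [cyclopropane] = [cyclopropane]₀ × e^(-kt)
Step 2: [cyclopropane] = 2.4 × e^(-0.11 × 12)
Step 3: [cyclopropane] = 2.4 × e^(-1.32)
Step 4: [cyclopropane] = 2.4 × 0.267135 = 0.6411 M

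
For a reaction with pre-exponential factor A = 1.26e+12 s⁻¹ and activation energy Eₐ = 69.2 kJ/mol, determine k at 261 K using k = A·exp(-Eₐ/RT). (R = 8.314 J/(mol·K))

1.78e-02 s⁻¹

Step 1: Use the Arrhenius equation: k = A × exp(-Eₐ/RT)
Step 2: Convert Eₐ to J/mol: 69.2 kJ/mol = 69200 J/mol
Step 3: Calculate the exponent: -Eₐ/(RT) = -69200/(8.314 × 261) = -31.89008
Step 4: k = 1.26e+12 × exp(-31.89008)
Step 5: k = 1.26e+12 × 1.41356e-14 = 1.7811e-02 s⁻¹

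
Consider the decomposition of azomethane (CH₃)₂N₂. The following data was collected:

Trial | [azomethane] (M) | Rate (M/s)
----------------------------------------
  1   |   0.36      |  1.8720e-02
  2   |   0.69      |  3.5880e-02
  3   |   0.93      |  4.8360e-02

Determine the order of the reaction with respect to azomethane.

first order (1)

Step 1: Compare trials to find order n where rate₂/rate₁ = ([azomethane]₂/[azomethane]₁)^n
Step 2: rate₂/rate₁ = 3.5880e-02/1.8720e-02 = 1.917
Step 3: [azomethane]₂/[azomethane]₁ = 0.69/0.36 = 1.917
Step 4: n = ln(1.917)/ln(1.917) = 1.00 ≈ 1
Step 5: The reaction is first order in azomethane.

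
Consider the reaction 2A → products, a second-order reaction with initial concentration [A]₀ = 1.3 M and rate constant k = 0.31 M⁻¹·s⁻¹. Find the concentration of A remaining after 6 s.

0.3803 M

Step 1: For a second-order reaction: 1/[A] = 1/[A]₀ + kt
Step 2: 1/[A] = 1/1.3 + 0.31 × 6
Step 3: 1/[A] = 0.7692 + 1.86 = 2.629
Step 4: [A] = 1/2.629 = 0.3803 M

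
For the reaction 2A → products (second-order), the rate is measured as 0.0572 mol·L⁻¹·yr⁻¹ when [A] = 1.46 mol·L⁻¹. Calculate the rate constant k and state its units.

0.02683 (mol·L⁻¹)⁻¹·yr⁻¹

Step 1: rate = k[A]^2, so k = rate / [A]^2.
Step 2: k = 0.0572 / (1.46)^2 = 0.0572 / 2.132.
Step 3: k = 0.02683 (mol·L⁻¹)⁻¹·yr⁻¹.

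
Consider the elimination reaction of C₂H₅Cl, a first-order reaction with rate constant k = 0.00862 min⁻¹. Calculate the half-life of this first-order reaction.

80.41 min

Step 1: For a first-order reaction, t₁/₂ = ln(2)/k
Step 2: t₁/₂ = ln(2)/0.00862
Step 3: t₁/₂ = 0.6931/0.00862 = 80.41 min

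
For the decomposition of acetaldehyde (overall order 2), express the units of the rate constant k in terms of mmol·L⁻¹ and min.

(mmol·L⁻¹)⁻¹·min⁻¹

Step 1: For overall order n, rate = k × (concentration)^n.
Step 2: Rate has units mmol·L⁻¹·min⁻¹; concentration term has units (mmol·L⁻¹)^2.
Step 3: k = rate / (concentration)^n, so units of k = (mmol·L⁻¹)^(1-2)·min⁻¹ = (mmol·L⁻¹)⁻¹·min⁻¹.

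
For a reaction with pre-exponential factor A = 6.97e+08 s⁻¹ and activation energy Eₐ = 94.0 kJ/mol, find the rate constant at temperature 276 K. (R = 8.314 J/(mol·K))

1.13e-09 s⁻¹

Step 1: Use the Arrhenius equation: k = A × exp(-Eₐ/RT)
Step 2: Convert Eₐ to J/mol: 94.0 kJ/mol = 94000 J/mol
Step 3: Calculate the exponent: -Eₐ/(RT) = -94000/(8.314 × 276) = -40.96460
Step 4: k = 6.97e+08 × exp(-40.96460)
Step 5: k = 6.97e+08 × 1.61920e-18 = 1.1286e-09 s⁻¹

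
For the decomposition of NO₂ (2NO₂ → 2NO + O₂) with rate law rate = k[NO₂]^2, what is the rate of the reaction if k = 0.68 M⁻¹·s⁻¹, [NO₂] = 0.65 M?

0.2873 M/s

Step 1: Identify the rate law: rate = k[NO₂]^2
Step 2: Substitute values: rate = 0.68 × (0.65)^2
Step 3: Calculate: rate = 0.68 × 0.4225 = 0.2873 M/s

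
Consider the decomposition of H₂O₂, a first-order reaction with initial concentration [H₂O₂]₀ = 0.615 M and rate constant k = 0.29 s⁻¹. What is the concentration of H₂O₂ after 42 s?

3.156e-06 M

Step 1: For a first-order reaction: [H₂O₂] = [H₂O₂]₀ × e^(-kt)
Step 2: [H₂O₂] = 0.615 × e^(-0.29 × 42)
Step 3: [H₂O₂] = 0.615 × e^(-12.18)
Step 4: [H₂O₂] = 0.615 × 5.13208e-06 = 3.156e-06 M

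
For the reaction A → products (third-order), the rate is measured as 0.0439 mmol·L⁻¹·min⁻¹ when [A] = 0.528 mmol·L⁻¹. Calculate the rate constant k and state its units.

0.2982 (mmol·L⁻¹)⁻²·min⁻¹

Step 1: rate = k[A]^3, so k = rate / [A]^3.
Step 2: k = 0.0439 / (0.528)^3 = 0.0439 / 0.1472.
Step 3: k = 0.2982 (mmol·L⁻¹)⁻²·min⁻¹.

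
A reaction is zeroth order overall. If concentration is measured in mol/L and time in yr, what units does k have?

mol/L·yr⁻¹

Step 1: For overall order n, rate = k × (concentration)^n.
Step 2: Rate has units mol/L·yr⁻¹; concentration term has units (mol/L)^0.
Step 3: k = rate / (concentration)^n, so units of k = (mol/L)^(1-0)·yr⁻¹ = mol/L·yr⁻¹.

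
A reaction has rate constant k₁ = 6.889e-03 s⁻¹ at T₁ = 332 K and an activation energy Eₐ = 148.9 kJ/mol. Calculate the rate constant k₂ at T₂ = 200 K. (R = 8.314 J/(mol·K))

2.376e-18 s⁻¹

Step 1: Use the two-temperature Arrhenius form: ln(k₂/k₁) = -Eₐ/R × (1/T₂ - 1/T₁)
Step 2: Convert Eₐ to J/mol: 148.9 kJ/mol = 148900 J/mol
Step 3: 1/T₂ - 1/T₁ = 1/200 - 1/332 = 1.987952e-03 K⁻¹
Step 4: ln(k₂/k₁) = -148900/8.314 × 1.987952e-03 = -35.60333
Step 5: k₂ = k₁ × exp(-35.60333) = 6.889e-03 × 3.44882e-16 = 2.376e-18 s⁻¹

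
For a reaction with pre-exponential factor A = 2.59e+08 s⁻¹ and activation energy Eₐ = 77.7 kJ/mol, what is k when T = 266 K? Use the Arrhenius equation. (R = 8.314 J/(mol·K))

1.43e-07 s⁻¹

Step 1: Use the Arrhenius equation: k = A × exp(-Eₐ/RT)
Step 2: Convert Eₐ to J/mol: 77.7 kJ/mol = 77700 J/mol
Step 3: Calculate the exponent: -Eₐ/(RT) = -77700/(8.314 × 266) = -35.13414
Step 4: k = 2.59e+08 × exp(-35.13414)
Step 5: k = 2.59e+08 × 5.51362e-16 = 1.4280e-07 s⁻¹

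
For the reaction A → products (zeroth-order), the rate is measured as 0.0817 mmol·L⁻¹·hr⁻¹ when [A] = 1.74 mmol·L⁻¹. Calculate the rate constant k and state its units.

0.0817 mmol·L⁻¹·hr⁻¹

Step 1: For a zeroth-order reaction, rate = k (independent of concentration).
Step 2: k = rate = 0.0817 mmol·L⁻¹·hr⁻¹.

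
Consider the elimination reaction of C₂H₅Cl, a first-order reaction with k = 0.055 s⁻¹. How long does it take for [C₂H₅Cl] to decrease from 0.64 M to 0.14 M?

27.63 s

Step 1: For first-order: t = ln([C₂H₅Cl]₀/[C₂H₅Cl])/k
Step 2: t = ln(0.64/0.14)/0.055
Step 3: t = ln(4.571)/0.055
Step 4: t = 1.52/0.055 = 27.63 s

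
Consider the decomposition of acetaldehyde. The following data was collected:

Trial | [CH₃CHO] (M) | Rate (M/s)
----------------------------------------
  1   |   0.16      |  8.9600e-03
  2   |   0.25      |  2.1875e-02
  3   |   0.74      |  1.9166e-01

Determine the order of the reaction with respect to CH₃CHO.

second order (2)

Step 1: Compare trials to find order n where rate₂/rate₁ = ([CH₃CHO]₂/[CH₃CHO]₁)^n
Step 2: rate₂/rate₁ = 2.1875e-02/8.9600e-03 = 2.441
Step 3: [CH₃CHO]₂/[CH₃CHO]₁ = 0.25/0.16 = 1.562
Step 4: n = ln(2.441)/ln(1.562) = 2.00 ≈ 2
Step 5: The reaction is second order in CH₃CHO.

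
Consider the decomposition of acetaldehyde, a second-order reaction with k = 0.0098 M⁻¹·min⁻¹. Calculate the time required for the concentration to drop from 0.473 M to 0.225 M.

237.8 min

Step 1: For second-order: t = (1/[CH₃CHO] - 1/[CH₃CHO]₀)/k
Step 2: t = (1/0.225 - 1/0.473)/0.0098
Step 3: t = (4.444 - 2.114)/0.0098
Step 4: t = 2.33/0.0098 = 237.8 min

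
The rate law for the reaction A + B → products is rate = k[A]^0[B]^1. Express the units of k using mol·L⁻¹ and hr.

hr⁻¹

Step 1: Overall order = 0 + 1 = 1.
Step 2: rate has units mol·L⁻¹·hr⁻¹; [A]^0[B]^1 has units (mol·L⁻¹)^1.
Step 3: k = rate/([A]^0[B]^1), so units of k = (mol·L⁻¹)^(1-1)·hr⁻¹ = hr⁻¹.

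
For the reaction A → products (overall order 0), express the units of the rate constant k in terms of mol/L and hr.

mol/L·hr⁻¹

Step 1: For overall order n, rate = k × (concentration)^n.
Step 2: Rate has units mol/L·hr⁻¹; concentration term has units (mol/L)^0.
Step 3: k = rate / (concentration)^n, so units of k = (mol/L)^(1-0)·hr⁻¹ = mol/L·hr⁻¹.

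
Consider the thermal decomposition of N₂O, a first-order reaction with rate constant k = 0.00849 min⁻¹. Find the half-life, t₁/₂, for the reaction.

81.64 min

Step 1: For a first-order reaction, t₁/₂ = ln(2)/k
Step 2: t₁/₂ = ln(2)/0.00849
Step 3: t₁/₂ = 0.6931/0.00849 = 81.64 min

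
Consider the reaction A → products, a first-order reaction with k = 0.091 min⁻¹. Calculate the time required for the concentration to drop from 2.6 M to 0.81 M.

12.82 min

Step 1: For first-order: t = ln([A]₀/[A])/k
Step 2: t = ln(2.6/0.81)/0.091
Step 3: t = ln(3.21)/0.091
Step 4: t = 1.166/0.091 = 12.82 min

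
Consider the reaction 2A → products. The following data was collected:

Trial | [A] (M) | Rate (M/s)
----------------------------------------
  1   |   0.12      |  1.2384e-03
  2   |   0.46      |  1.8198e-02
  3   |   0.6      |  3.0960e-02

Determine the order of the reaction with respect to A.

second order (2)

Step 1: Compare trials to find order n where rate₂/rate₁ = ([A]₂/[A]₁)^n
Step 2: rate₂/rate₁ = 1.8198e-02/1.2384e-03 = 14.69
Step 3: [A]₂/[A]₁ = 0.46/0.12 = 3.833
Step 4: n = ln(14.69)/ln(3.833) = 2.00 ≈ 2
Step 5: The reaction is second order in A.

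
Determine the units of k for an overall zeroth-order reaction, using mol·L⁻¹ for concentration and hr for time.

mol·L⁻¹·hr⁻¹

Step 1: For overall order n, rate = k × (concentration)^n.
Step 2: Rate has units mol·L⁻¹·hr⁻¹; concentration term has units (mol·L⁻¹)^0.
Step 3: k = rate / (concentration)^n, so units of k = (mol·L⁻¹)^(1-0)·hr⁻¹ = mol·L⁻¹·hr⁻¹.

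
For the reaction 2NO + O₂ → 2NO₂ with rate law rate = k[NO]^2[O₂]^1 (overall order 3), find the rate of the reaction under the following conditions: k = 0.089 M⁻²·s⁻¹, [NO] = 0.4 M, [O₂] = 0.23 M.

0.003275 M/s

Step 1: The rate law is rate = k[NO]^2[O₂]^1, overall order = 2+1 = 3
Step 2: Substitute values: rate = 0.089 × (0.4)^2 × (0.23)^1
Step 3: rate = 0.089 × 0.16 × 0.23 = 0.0032752 M/s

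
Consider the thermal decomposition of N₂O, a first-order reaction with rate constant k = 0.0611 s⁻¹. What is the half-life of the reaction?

11.34 s

Step 1: For a first-order reaction, t₁/₂ = ln(2)/k
Step 2: t₁/₂ = ln(2)/0.0611
Step 3: t₁/₂ = 0.6931/0.0611 = 11.34 s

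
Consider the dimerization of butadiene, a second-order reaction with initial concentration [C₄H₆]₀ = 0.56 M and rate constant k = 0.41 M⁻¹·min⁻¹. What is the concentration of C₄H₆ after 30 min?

0.07099 M

Step 1: For a second-order reaction: 1/[C₄H₆] = 1/[C₄H₆]₀ + kt
Step 2: 1/[C₄H₆] = 1/0.56 + 0.41 × 30
Step 3: 1/[C₄H₆] = 1.786 + 12.3 = 14.09
Step 4: [C₄H₆] = 1/14.09 = 0.07099 M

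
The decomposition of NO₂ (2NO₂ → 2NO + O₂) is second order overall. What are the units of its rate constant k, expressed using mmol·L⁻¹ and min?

(mmol·L⁻¹)⁻¹·min⁻¹

Step 1: For overall order n, rate = k × (concentration)^n.
Step 2: Rate has units mmol·L⁻¹·min⁻¹; concentration term has units (mmol·L⁻¹)^2.
Step 3: k = rate / (concentration)^n, so units of k = (mmol·L⁻¹)^(1-2)·min⁻¹ = (mmol·L⁻¹)⁻¹·min⁻¹.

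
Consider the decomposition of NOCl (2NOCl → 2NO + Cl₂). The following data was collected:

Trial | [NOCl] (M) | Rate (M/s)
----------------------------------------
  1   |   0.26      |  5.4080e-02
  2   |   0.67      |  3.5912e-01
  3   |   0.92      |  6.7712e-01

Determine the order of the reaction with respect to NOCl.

second order (2)

Step 1: Compare trials to find order n where rate₂/rate₁ = ([NOCl]₂/[NOCl]₁)^n
Step 2: rate₂/rate₁ = 3.5912e-01/5.4080e-02 = 6.641
Step 3: [NOCl]₂/[NOCl]₁ = 0.67/0.26 = 2.577
Step 4: n = ln(6.641)/ln(2.577) = 2.00 ≈ 2
Step 5: The reaction is second order in NOCl.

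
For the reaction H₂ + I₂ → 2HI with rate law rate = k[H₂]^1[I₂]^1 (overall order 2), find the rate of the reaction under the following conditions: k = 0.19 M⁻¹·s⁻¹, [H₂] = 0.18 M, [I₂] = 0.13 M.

0.004446 M/s

Step 1: The rate law is rate = k[H₂]^1[I₂]^1, overall order = 1+1 = 2
Step 2: Substitute values: rate = 0.19 × (0.18)^1 × (0.13)^1
Step 3: rate = 0.19 × 0.18 × 0.13 = 0.004446 M/s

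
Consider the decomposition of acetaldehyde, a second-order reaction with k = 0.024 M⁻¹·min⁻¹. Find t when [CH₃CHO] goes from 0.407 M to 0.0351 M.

1085 min

Step 1: For second-order: t = (1/[CH₃CHO] - 1/[CH₃CHO]₀)/k
Step 2: t = (1/0.0351 - 1/0.407)/0.024
Step 3: t = (28.49 - 2.457)/0.024
Step 4: t = 26.03/0.024 = 1085 min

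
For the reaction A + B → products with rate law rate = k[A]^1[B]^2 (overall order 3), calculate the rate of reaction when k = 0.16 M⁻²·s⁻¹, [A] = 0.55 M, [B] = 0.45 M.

0.01782 M/s

Step 1: The rate law is rate = k[A]^1[B]^2, overall order = 1+2 = 3
Step 2: Substitute values: rate = 0.16 × (0.55)^1 × (0.45)^2
Step 3: rate = 0.16 × 0.55 × 0.2025 = 0.01782 M/s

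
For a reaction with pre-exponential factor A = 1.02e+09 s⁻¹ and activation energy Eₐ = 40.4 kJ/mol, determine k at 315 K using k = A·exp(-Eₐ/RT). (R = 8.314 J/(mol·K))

2.04e+02 s⁻¹

Step 1: Use the Arrhenius equation: k = A × exp(-Eₐ/RT)
Step 2: Convert Eₐ to J/mol: 40.4 kJ/mol = 40400 J/mol
Step 3: Calculate the exponent: -Eₐ/(RT) = -40400/(8.314 × 315) = -15.42627
Step 4: k = 1.02e+09 × exp(-15.42627)
Step 5: k = 1.02e+09 × 1.99736e-07 = 2.0373e+02 s⁻¹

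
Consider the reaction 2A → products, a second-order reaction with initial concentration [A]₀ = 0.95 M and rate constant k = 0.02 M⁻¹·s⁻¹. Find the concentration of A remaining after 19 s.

0.698 M

Step 1: For a second-order reaction: 1/[A] = 1/[A]₀ + kt
Step 2: 1/[A] = 1/0.95 + 0.02 × 19
Step 3: 1/[A] = 1.053 + 0.38 = 1.433
Step 4: [A] = 1/1.433 = 0.698 M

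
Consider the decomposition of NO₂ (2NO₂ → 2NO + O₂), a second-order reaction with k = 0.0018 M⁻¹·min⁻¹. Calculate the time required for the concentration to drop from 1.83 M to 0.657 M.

542 min

Step 1: For second-order: t = (1/[NO₂] - 1/[NO₂]₀)/k
Step 2: t = (1/0.657 - 1/1.83)/0.0018
Step 3: t = (1.522 - 0.5464)/0.0018
Step 4: t = 0.9756/0.0018 = 542 min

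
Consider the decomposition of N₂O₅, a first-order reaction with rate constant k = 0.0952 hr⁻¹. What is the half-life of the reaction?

7.281 hr

Step 1: For a first-order reaction, t₁/₂ = ln(2)/k
Step 2: t₁/₂ = ln(2)/0.0952
Step 3: t₁/₂ = 0.6931/0.0952 = 7.281 hr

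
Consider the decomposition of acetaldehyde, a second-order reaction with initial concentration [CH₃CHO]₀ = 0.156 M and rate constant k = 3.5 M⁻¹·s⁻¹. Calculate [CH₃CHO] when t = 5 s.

0.04182 M

Step 1: For a second-order reaction: 1/[CH₃CHO] = 1/[CH₃CHO]₀ + kt
Step 2: 1/[CH₃CHO] = 1/0.156 + 3.5 × 5
Step 3: 1/[CH₃CHO] = 6.41 + 17.5 = 23.91
Step 4: [CH₃CHO] = 1/23.91 = 0.04182 M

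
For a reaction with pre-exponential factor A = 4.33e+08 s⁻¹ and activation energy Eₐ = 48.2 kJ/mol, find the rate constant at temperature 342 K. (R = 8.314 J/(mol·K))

1.88e+01 s⁻¹

Step 1: Use the Arrhenius equation: k = A × exp(-Eₐ/RT)
Step 2: Convert Eₐ to J/mol: 48.2 kJ/mol = 48200 J/mol
Step 3: Calculate the exponent: -Eₐ/(RT) = -48200/(8.314 × 342) = -16.95161
Step 4: k = 4.33e+08 × exp(-16.95161)
Step 5: k = 4.33e+08 × 4.34520e-08 = 1.8815e+01 s⁻¹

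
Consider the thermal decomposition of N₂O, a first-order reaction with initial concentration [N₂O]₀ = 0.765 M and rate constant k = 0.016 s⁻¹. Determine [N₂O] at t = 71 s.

0.2456 M

Step 1: For a first-order reaction: [N₂O] = [N₂O]₀ × e^(-kt)
Step 2: [N₂O] = 0.765 × e^(-0.016 × 71)
Step 3: [N₂O] = 0.765 × e^(-1.136)
Step 4: [N₂O] = 0.765 × 0.321101 = 0.2456 M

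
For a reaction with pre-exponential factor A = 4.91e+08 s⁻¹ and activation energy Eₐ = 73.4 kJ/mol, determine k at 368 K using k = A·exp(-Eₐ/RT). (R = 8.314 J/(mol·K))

1.87e-02 s⁻¹

Step 1: Use the Arrhenius equation: k = A × exp(-Eₐ/RT)
Step 2: Convert Eₐ to J/mol: 73.4 kJ/mol = 73400 J/mol
Step 3: Calculate the exponent: -Eₐ/(RT) = -73400/(8.314 × 368) = -23.99044
Step 4: k = 4.91e+08 × exp(-23.99044)
Step 5: k = 4.91e+08 × 3.81140e-11 = 1.8714e-02 s⁻¹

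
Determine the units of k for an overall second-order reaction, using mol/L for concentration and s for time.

(mol/L)⁻¹·s⁻¹

Step 1: For overall order n, rate = k × (concentration)^n.
Step 2: Rate has units mol/L·s⁻¹; concentration term has units (mol/L)^2.
Step 3: k = rate / (concentration)^n, so units of k = (mol/L)^(1-2)·s⁻¹ = (mol/L)⁻¹·s⁻¹.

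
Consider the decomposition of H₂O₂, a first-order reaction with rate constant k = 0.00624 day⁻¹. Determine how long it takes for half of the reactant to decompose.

111.1 day

Step 1: For a first-order reaction, t₁/₂ = ln(2)/k
Step 2: t₁/₂ = ln(2)/0.00624
Step 3: t₁/₂ = 0.6931/0.00624 = 111.1 day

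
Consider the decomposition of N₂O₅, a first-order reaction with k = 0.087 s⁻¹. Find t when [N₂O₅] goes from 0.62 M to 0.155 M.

15.93 s

Step 1: For first-order: t = ln([N₂O₅]₀/[N₂O₅])/k
Step 2: t = ln(0.62/0.155)/0.087
Step 3: t = ln(4)/0.087
Step 4: t = 1.386/0.087 = 15.93 s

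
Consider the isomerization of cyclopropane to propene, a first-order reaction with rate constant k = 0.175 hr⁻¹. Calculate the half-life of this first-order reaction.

3.961 hr

Step 1: For a first-order reaction, t₁/₂ = ln(2)/k
Step 2: t₁/₂ = ln(2)/0.175
Step 3: t₁/₂ = 0.6931/0.175 = 3.961 hr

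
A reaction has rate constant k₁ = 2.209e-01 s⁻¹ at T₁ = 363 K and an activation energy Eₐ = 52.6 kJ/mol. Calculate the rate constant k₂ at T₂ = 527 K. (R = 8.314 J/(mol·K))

5.009e+01 s⁻¹

Step 1: Use the two-temperature Arrhenius form: ln(k₂/k₁) = -Eₐ/R × (1/T₂ - 1/T₁)
Step 2: Convert Eₐ to J/mol: 52.6 kJ/mol = 52600 J/mol
Step 3: 1/T₂ - 1/T₁ = 1/527 - 1/363 = -8.572877e-04 K⁻¹
Step 4: ln(k₂/k₁) = -52600/8.314 × -8.572877e-04 = 5.42378
Step 5: k₂ = k₁ × exp(5.42378) = 2.209e-01 × 2.26735e+02 = 5.009e+01 s⁻¹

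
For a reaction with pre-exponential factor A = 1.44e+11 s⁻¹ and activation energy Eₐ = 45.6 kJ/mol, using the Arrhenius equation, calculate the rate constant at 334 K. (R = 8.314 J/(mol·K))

1.06e+04 s⁻¹

Step 1: Use the Arrhenius equation: k = A × exp(-Eₐ/RT)
Step 2: Convert Eₐ to J/mol: 45.6 kJ/mol = 45600 J/mol
Step 3: Calculate the exponent: -Eₐ/(RT) = -45600/(8.314 × 334) = -16.42133
Step 4: k = 1.44e+11 × exp(-16.42133)
Step 5: k = 1.44e+11 × 7.38426e-08 = 1.0633e+04 s⁻¹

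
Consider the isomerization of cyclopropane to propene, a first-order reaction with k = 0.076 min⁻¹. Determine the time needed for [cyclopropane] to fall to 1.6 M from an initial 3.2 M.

9.12 min

Step 1: For first-order: t = ln([cyclopropane]₀/[cyclopropane])/k
Step 2: t = ln(3.2/1.6)/0.076
Step 3: t = ln(2)/0.076
Step 4: t = 0.6931/0.076 = 9.12 min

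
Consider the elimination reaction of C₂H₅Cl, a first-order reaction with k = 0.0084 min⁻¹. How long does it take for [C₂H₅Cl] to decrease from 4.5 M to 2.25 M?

82.52 min

Step 1: For first-order: t = ln([C₂H₅Cl]₀/[C₂H₅Cl])/k
Step 2: t = ln(4.5/2.25)/0.0084
Step 3: t = ln(2)/0.0084
Step 4: t = 0.6931/0.0084 = 82.52 min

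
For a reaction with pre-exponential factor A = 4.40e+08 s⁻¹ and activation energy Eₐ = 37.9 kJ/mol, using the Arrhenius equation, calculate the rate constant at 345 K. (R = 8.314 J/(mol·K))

8.04e+02 s⁻¹

Step 1: Use the Arrhenius equation: k = A × exp(-Eₐ/RT)
Step 2: Convert Eₐ to J/mol: 37.9 kJ/mol = 37900 J/mol
Step 3: Calculate the exponent: -Eₐ/(RT) = -37900/(8.314 × 345) = -13.21326
Step 4: k = 4.40e+08 × exp(-13.21326)
Step 5: k = 4.40e+08 × 1.82622e-06 = 8.0354e+02 s⁻¹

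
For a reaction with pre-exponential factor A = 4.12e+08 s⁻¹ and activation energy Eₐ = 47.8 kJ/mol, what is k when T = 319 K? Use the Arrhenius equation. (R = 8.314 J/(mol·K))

6.13e+00 s⁻¹

Step 1: Use the Arrhenius equation: k = A × exp(-Eₐ/RT)
Step 2: Convert Eₐ to J/mol: 47.8 kJ/mol = 47800 J/mol
Step 3: Calculate the exponent: -Eₐ/(RT) = -47800/(8.314 × 319) = -18.02300
Step 4: k = 4.12e+08 × exp(-18.02300)
Step 5: k = 4.12e+08 × 1.48837e-08 = 6.1321e+00 s⁻¹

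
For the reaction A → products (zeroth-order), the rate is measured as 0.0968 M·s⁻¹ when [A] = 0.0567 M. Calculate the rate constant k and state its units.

0.0968 M·s⁻¹

Step 1: For a zeroth-order reaction, rate = k (independent of concentration).
Step 2: k = rate = 0.0968 M·s⁻¹.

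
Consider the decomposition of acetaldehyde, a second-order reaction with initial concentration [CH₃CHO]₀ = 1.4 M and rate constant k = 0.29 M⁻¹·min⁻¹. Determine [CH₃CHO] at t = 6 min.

0.4075 M

Step 1: For a second-order reaction: 1/[CH₃CHO] = 1/[CH₃CHO]₀ + kt
Step 2: 1/[CH₃CHO] = 1/1.4 + 0.29 × 6
Step 3: 1/[CH₃CHO] = 0.7143 + 1.74 = 2.454
Step 4: [CH₃CHO] = 1/2.454 = 0.4075 M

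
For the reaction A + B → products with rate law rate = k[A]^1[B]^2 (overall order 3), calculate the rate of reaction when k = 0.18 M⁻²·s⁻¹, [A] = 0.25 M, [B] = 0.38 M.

0.006498 M/s

Step 1: The rate law is rate = k[A]^1[B]^2, overall order = 1+2 = 3
Step 2: Substitute values: rate = 0.18 × (0.25)^1 × (0.38)^2
Step 3: rate = 0.18 × 0.25 × 0.1444 = 0.006498 M/s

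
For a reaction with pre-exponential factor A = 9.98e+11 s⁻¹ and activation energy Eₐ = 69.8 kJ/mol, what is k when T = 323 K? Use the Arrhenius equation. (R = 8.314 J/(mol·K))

5.14e+00 s⁻¹

Step 1: Use the Arrhenius equation: k = A × exp(-Eₐ/RT)
Step 2: Convert Eₐ to J/mol: 69.8 kJ/mol = 69800 J/mol
Step 3: Calculate the exponent: -Eₐ/(RT) = -69800/(8.314 × 323) = -25.99219
Step 4: k = 9.98e+11 × exp(-25.99219)
Step 5: k = 9.98e+11 × 5.14915e-12 = 5.1389e+00 s⁻¹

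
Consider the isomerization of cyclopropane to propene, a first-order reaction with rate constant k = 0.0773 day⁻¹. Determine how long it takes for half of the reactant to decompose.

8.967 day

Step 1: For a first-order reaction, t₁/₂ = ln(2)/k
Step 2: t₁/₂ = ln(2)/0.0773
Step 3: t₁/₂ = 0.6931/0.0773 = 8.967 day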